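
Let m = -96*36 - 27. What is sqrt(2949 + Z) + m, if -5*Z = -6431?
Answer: -3483 + 2*sqrt(26470)/5 ≈ -3417.9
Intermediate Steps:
Z = 6431/5 (Z = -1/5*(-6431) = 6431/5 ≈ 1286.2)
m = -3483 (m = -3456 - 27 = -3483)
sqrt(2949 + Z) + m = sqrt(2949 + 6431/5) - 3483 = sqrt(21176/5) - 3483 = 2*sqrt(26470)/5 - 3483 = -3483 + 2*sqrt(26470)/5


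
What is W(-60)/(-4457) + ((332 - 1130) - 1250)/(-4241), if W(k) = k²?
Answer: -6139664/18902137 ≈ -0.32481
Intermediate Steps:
W(-60)/(-4457) + ((332 - 1130) - 1250)/(-4241) = (-60)²/(-4457) + ((332 - 1130) - 1250)/(-4241) = 3600*(-1/4457) + (-798 - 1250)*(-1/4241) = -3600/4457 - 2048*(-1/4241) = -3600/4457 + 2048/4241 = -6139664/18902137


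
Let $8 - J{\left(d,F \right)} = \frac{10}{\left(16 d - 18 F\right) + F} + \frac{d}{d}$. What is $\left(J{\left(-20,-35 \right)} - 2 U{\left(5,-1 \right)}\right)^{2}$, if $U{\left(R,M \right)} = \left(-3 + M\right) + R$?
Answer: $\frac{74529}{3025} \approx 24.638$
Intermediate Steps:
$U{\left(R,M \right)} = -3 + M + R$
$J{\left(d,F \right)} = 7 - \frac{10}{- 17 F + 16 d}$ ($J{\left(d,F \right)} = 8 - \left(\frac{10}{\left(16 d - 18 F\right) + F} + \frac{d}{d}\right) = 8 - \left(\frac{10}{\left(- 18 F + 16 d\right) + F} + 1\right) = 8 - \left(\frac{10}{- 17 F + 16 d} + 1\right) = 8 - \left(1 + \frac{10}{- 17 F + 16 d}\right) = 7 - \frac{10}{- 17 F + 16 d}$)
$\left(J{\left(-20,-35 \right)} - 2 U{\left(5,-1 \right)}\right)^{2} = \left(\frac{10 - -2240 + 119 \left(-35\right)}{\left(-16\right) \left(-20\right) + 17 \left(-35\right)} - 2 \left(-3 - 1 + 5\right)\right)^{2} = \left(\frac{10 + 2240 - 4165}{320 - 595} - 2\right)^{2} = \left(\frac{1}{-275} \left(-1915\right) - 2\right)^{2} = \left(\left(- \frac{1}{275}\right) \left(-1915\right) - 2\right)^{2} = \left(\frac{383}{55} - 2\right)^{2} = \left(\frac{273}{55}\right)^{2} = \frac{74529}{3025}$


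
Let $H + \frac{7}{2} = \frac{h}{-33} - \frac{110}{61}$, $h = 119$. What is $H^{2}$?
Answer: $\frac{1286585161}{16208676} \approx 79.376$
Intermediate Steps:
$H = - \frac{35869}{4026}$ ($H = - \frac{7}{2} + \left(\frac{119}{-33} - \frac{110}{61}\right) = - \frac{7}{2} + \left(119 \left(- \frac{1}{33}\right) - \frac{110}{61}\right) = - \frac{7}{2} - \frac{10889}{2013} = - \frac{35869}{4026} \approx -8.9093$)
$H^{2} = \left(- \frac{35869}{4026}\right)^{2} = \frac{1286585161}{16208676}$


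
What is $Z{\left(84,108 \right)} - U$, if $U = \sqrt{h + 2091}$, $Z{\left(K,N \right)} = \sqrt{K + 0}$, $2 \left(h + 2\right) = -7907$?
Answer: $2 \sqrt{21} - \frac{i \sqrt{7458}}{2} \approx 9.1651 - 43.18 i$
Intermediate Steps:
$h = - \frac{7911}{2}$ ($h = -2 + \frac{1}{2} \left(-7907\right) = -2 - \frac{7907}{2} = - \frac{7911}{2} \approx -3955.5$)
$Z{\left(K,N \right)} = \sqrt{K}$
$U = \frac{i \sqrt{7458}}{2}$ ($U = \sqrt{- \frac{7911}{2} + 2091} = \sqrt{- \frac{3729}{2}} = \frac{i \sqrt{7458}}{2} \approx 43.18 i$)
$Z{\left(84,108 \right)} - U = \sqrt{84} - \frac{i \sqrt{7458}}{2} = 2 \sqrt{21} - \frac{i \sqrt{7458}}{2}$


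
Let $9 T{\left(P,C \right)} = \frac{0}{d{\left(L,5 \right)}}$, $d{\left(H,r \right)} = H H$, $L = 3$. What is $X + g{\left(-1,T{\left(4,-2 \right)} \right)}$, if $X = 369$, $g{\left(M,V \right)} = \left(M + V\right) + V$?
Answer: $368$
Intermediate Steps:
$d{\left(H,r \right)} = H^{2}$
$T{\left(P,C \right)} = 0$ ($T{\left(P,C \right)} = \frac{0 \frac{1}{3^{2}}}{9} = \frac{0 \cdot \frac{1}{9}}{9} = \frac{1}{9} \cdot 0 = 0$)
$g{\left(M,V \right)} = M + 2 V$
$X + g{\left(-1,T{\left(4,-2 \right)} \right)} = 369 + \left(-1 + 2 \cdot 0\right) = 369 + \left(-1 + 0\right) = 369 - 1 = 368$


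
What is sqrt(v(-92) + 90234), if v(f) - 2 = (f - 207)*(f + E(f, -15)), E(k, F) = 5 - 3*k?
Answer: 5*sqrt(1349) ≈ 183.64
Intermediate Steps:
v(f) = 2 + (-207 + f)*(5 - 2*f) (v(f) = 2 + (f - 207)*(f + (5 - 3*f)) = 2 + (-207 + f)*(5 - 2*f))
sqrt(v(-92) + 90234) = sqrt((-1033 - 2*(-92)**2 + 419*(-92)) + 90234) = sqrt((-1033 - 2*8464 - 38548) + 90234) = sqrt((-1033 - 16928 - 38548) + 90234) = sqrt(-56509 + 90234) = sqrt(33725) = 5*sqrt(1349)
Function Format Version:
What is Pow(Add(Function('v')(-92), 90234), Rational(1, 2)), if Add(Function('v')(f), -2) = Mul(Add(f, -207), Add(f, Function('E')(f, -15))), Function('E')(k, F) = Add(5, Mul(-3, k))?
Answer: Mul(5, Pow(1349, Rational(1, 2))) ≈ 183.64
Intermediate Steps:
Function('v')(f) = Add(2, Mul(Add(-207, f), Add(5, Mul(-2, f)))) (Function('v')(f) = Add(2, Mul(Add(f, -207), Add(f, Add(5, Mul(-3, f))))) = Add(2, Mul(Add(-207, f), Add(5, Mul(-2, f)))))
Pow(Add(Function('v')(-92), 90234), Rational(1, 2)) = Pow(Add(Add(-1033, Mul(-2, Pow(-92, 2)), Mul(419, -92)), 90234), Rational(1, 2)) = Pow(Add(Add(-1033, Mul(-2, 8464), -38548), 90234), Rational(1, 2)) = Pow(Add(Add(-1033, -16928, -38548), 90234), Rational(1, 2)) = Pow(Add(-56509, 90234), Rational(1, 2)) = Pow(33725, Rational(1, 2)) = Mul(5, Pow(1349, Rational(1, 2)))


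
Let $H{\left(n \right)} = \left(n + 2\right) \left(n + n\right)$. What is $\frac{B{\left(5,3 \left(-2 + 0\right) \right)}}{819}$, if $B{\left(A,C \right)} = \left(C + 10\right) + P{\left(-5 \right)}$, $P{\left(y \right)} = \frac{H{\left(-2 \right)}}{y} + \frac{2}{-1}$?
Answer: $\frac{2}{819} \approx 0.002442$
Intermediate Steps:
$H{\left(n \right)} = 2 n \left(2 + n\right)$ ($H{\left(n \right)} = \left(2 + n\right) 2 n = 2 n \left(2 + n\right)$)
$P{\left(y \right)} = -2$ ($P{\left(y \right)} = \frac{2 \left(-2\right) \left(2 - 2\right)}{y} + \frac{2}{-1} = \frac{2 \left(-2\right) 0}{y} + 2 \left(-1\right) = \frac{0}{y} - 2 = 0 - 2 = -2$)
$B{\left(A,C \right)} = 8 + C$ ($B{\left(A,C \right)} = \left(C + 10\right) - 2 = \left(10 + C\right) - 2 = 8 + C$)
$\frac{B{\left(5,3 \left(-2 + 0\right) \right)}}{819} = \frac{8 + 3 \left(-2 + 0\right)}{819} = \left(8 + 3 \left(-2\right)\right) \frac{1}{819} = \left(8 - 6\right) \frac{1}{819} = 2 \cdot \frac{1}{819} = \frac{2}{819}$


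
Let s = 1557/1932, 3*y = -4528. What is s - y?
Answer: 2917589/1932 ≈ 1510.1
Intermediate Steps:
y = -4528/3 (y = (⅓)*(-4528) = -4528/3 ≈ -1509.3)
s = 519/644 (s = 1557*(1/1932) = 519/644 ≈ 0.80590)
s - y = 519/644 - 1*(-4528/3) = 519/644 + 4528/3 = 2917589/1932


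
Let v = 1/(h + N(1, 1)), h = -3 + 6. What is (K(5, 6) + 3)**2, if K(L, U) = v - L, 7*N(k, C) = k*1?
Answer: 1369/484 ≈ 2.8285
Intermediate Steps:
h = 3
N(k, C) = k/7 (N(k, C) = (k*1)/7 = k/7)
v = 7/22 (v = 1/(3 + (1/7)*1) = 1/(3 + 1/7) = 1/(22/7) = 7/22 ≈ 0.31818)
K(L, U) = 7/22 - L
(K(5, 6) + 3)**2 = ((7/22 - 1*5) + 3)**2 = ((7/22 - 5) + 3)**2 = (-103/22 + 3)**2 = (-37/22)**2 = 1369/484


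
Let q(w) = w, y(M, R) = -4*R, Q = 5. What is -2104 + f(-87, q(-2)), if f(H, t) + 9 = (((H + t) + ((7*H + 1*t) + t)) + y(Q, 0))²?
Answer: 490691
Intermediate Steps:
f(H, t) = -9 + (3*t + 8*H)² (f(H, t) = -9 + (((H + t) + ((7*H + 1*t) + t)) - 4*0)² = -9 + (((H + t) + ((7*H + t) + t)) + 0)² = -9 + (((H + t) + ((t + 7*H) + t)) + 0)² = -9 + (((H + t) + (2*t + 7*H)) + 0)² = -9 + ((3*t + 8*H) + 0)² = -9 + (3*t + 8*H)²)
-2104 + f(-87, q(-2)) = -2104 + (-9 + (3*(-2) + 8*(-87))²) = -2104 + (-9 + (-6 - 696)²) = -2104 + (-9 + (-702)²) = -2104 + (-9 + 492804) = -2104 + 492795 = 490691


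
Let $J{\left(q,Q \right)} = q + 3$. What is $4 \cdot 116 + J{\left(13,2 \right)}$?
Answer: $480$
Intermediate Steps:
$J{\left(q,Q \right)} = 3 + q$
$4 \cdot 116 + J{\left(13,2 \right)} = 4 \cdot 116 + \left(3 + 13\right) = 464 + 16 = 480$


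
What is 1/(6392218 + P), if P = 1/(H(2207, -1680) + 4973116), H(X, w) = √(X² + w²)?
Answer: 158091536908042370242/1010555567871284573065188045 + √7693249/1010555567871284573065188045 ≈ 1.5644e-7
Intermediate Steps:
P = 1/(4973116 + √7693249) (P = 1/(√(2207² + (-1680)²) + 4973116) = 1/(√(4870849 + 2822400) + 4973116) = 1/(√7693249 + 4973116) = 1/(4973116 + √7693249) ≈ 2.0097e-7)
1/(6392218 + P) = 1/(6392218 + (4973116/24731875056207 - √7693249/24731875056207)) = 1/(158091536908042370242/24731875056207 - √7693249/24731875056207)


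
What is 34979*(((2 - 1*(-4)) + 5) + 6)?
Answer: 594643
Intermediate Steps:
34979*(((2 - 1*(-4)) + 5) + 6) = 34979*(((2 + 4) + 5) + 6) = 34979*((6 + 5) + 6) = 34979*(11 + 6) = 34979*17 = 594643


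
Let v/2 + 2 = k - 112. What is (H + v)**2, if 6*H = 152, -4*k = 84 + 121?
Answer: 3352561/36 ≈ 93127.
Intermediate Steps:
k = -205/4 (k = -(84 + 121)/4 = -1/4*205 = -205/4 ≈ -51.250)
H = 76/3 (H = (1/6)*152 = 76/3 ≈ 25.333)
v = -661/2 (v = -4 + 2*(-205/4 - 112) = -4 + 2*(-653/4) = -4 - 653/2 = -661/2 ≈ -330.50)
(H + v)**2 = (76/3 - 661/2)**2 = (-1831/6)**2 = 3352561/36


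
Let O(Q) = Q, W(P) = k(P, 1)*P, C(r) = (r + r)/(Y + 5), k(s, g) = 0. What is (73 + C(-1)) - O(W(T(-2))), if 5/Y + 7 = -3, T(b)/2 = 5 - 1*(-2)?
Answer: 653/9 ≈ 72.556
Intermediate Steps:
T(b) = 14 (T(b) = 2*(5 - 1*(-2)) = 2*(5 + 2) = 2*7 = 14)
Y = -½ (Y = 5/(-7 - 3) = 5/(-10) = 5*(-⅒) = -½ ≈ -0.50000)
C(r) = 4*r/9 (C(r) = (r + r)/(-½ + 5) = (2*r)/(9/2) = (2*r)*(2/9) = 4*r/9)
W(P) = 0 (W(P) = 0*P = 0)
(73 + C(-1)) - O(W(T(-2))) = (73 + (4/9)*(-1)) - 1*0 = (73 - 4/9) + 0 = 653/9 + 0 = 653/9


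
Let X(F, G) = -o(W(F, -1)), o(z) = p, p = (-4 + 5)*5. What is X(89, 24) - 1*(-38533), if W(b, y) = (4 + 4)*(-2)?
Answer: 38528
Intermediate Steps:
W(b, y) = -16 (W(b, y) = 8*(-2) = -16)
p = 5 (p = 1*5 = 5)
o(z) = 5
X(F, G) = -5 (X(F, G) = -1*5 = -5)
X(89, 24) - 1*(-38533) = -5 - 1*(-38533) = -5 + 38533 = 38528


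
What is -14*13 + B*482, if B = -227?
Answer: -109596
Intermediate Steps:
-14*13 + B*482 = -14*13 - 227*482 = -182 - 109414 = -109596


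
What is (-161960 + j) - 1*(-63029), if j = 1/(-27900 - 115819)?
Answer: -14218264390/143719 ≈ -98931.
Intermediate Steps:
j = -1/143719 (j = 1/(-143719) = -1/143719 ≈ -6.9580e-6)
(-161960 + j) - 1*(-63029) = (-161960 - 1/143719) - 1*(-63029) = -23276729241/143719 + 63029 = -14218264390/143719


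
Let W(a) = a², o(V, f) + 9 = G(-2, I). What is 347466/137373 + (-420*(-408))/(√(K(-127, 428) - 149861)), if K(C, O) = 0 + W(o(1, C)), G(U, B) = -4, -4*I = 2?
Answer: 115822/45791 - 85680*I*√37423/37423 ≈ 2.5294 - 442.9*I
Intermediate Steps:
I = -½ (I = -¼*2 = -½ ≈ -0.50000)
o(V, f) = -13 (o(V, f) = -9 - 4 = -13)
K(C, O) = 169 (K(C, O) = 0 + (-13)² = 0 + 169 = 169)
347466/137373 + (-420*(-408))/(√(K(-127, 428) - 149861)) = 347466/137373 + (-420*(-408))/(√(169 - 149861)) = 347466*(1/137373) + 171360/(√(-149692)) = 115822/45791 + 171360/((2*I*√37423)) = 115822/45791 + 171360*(-I*√37423/74846) = 115822/45791 - 85680*I*√37423/37423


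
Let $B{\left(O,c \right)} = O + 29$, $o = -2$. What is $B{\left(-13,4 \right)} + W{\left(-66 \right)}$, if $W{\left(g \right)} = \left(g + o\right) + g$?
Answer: $-118$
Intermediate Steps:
$B{\left(O,c \right)} = 29 + O$
$W{\left(g \right)} = -2 + 2 g$ ($W{\left(g \right)} = \left(g - 2\right) + g = \left(-2 + g\right) + g = -2 + 2 g$)
$B{\left(-13,4 \right)} + W{\left(-66 \right)} = \left(29 - 13\right) + \left(-2 + 2 \left(-66\right)\right) = 16 - 134 = -118$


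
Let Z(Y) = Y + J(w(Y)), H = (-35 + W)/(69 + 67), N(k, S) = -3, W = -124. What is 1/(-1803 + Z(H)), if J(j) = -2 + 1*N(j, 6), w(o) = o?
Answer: -136/246047 ≈ -0.00055274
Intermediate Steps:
J(j) = -5 (J(j) = -2 + 1*(-3) = -2 - 3 = -5)
H = -159/136 (H = (-35 - 124)/(69 + 67) = -159/136 ≈ -1.1691)
Z(Y) = -5 + Y (Z(Y) = Y - 5 = -5 + Y)
1/(-1803 + Z(H)) = 1/(-1803 + (-5 - 159/136)) = 1/(-1803 - 839/136) = 1/(-246047/136) = -136/246047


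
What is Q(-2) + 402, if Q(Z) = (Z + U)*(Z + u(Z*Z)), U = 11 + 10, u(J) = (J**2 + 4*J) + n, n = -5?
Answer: 877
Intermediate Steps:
u(J) = -5 + J**2 + 4*J (u(J) = (J**2 + 4*J) - 5 = -5 + J**2 + 4*J)
U = 21
Q(Z) = (21 + Z)*(-5 + Z + Z**4 + 4*Z**2) (Q(Z) = (Z + 21)*(Z + (-5 + (Z*Z)**2 + 4*(Z*Z))) = (21 + Z)*(Z + (-5 + (Z**2)**2 + 4*Z**2)) = (21 + Z)*(Z + (-5 + Z**4 + 4*Z**2)) = (21 + Z)*(-5 + Z + Z**4 + 4*Z**2))
Q(-2) + 402 = (-105 + (-2)**5 + 4*(-2)**3 + 16*(-2) + 21*(-2)**4 + 85*(-2)**2) + 402 = (-105 - 32 + 4*(-8) - 32 + 21*16 + 85*4) + 402 = (-105 - 32 - 32 - 32 + 336 + 340) + 402 = 475 + 402 = 877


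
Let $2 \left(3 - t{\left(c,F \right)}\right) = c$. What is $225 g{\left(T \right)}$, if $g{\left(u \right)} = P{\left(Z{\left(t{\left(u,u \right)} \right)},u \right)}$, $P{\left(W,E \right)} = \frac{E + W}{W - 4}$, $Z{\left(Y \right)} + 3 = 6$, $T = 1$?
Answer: $-900$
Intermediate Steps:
$t{\left(c,F \right)} = 3 - \frac{c}{2}$
$Z{\left(Y \right)} = 3$ ($Z{\left(Y \right)} = -3 + 6 = 3$)
$P{\left(W,E \right)} = \frac{E + W}{-4 + W}$
$g{\left(u \right)} = -3 - u$ ($g{\left(u \right)} = \frac{u + 3}{-4 + 3} = \frac{3 + u}{-1} = - (3 + u) = -3 - u$)
$225 g{\left(T \right)} = 225 \left(-3 - 1\right) = 225 \left(-4\right) = -900$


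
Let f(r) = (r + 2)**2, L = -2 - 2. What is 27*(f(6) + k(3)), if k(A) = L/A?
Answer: 1692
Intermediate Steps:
L = -4
f(r) = (2 + r)**2
k(A) = -4/A
27*(f(6) + k(3)) = 27*((2 + 6)**2 - 4/3) = 27*(8**2 - 4*1/3) = 27*(64 - 4/3) = 27*(188/3) = 1692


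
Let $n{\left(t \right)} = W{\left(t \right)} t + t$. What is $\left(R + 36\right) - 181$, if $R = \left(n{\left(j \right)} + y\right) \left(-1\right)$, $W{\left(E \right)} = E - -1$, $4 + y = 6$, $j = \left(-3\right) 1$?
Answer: $-150$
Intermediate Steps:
$j = -3$
$y = 2$ ($y = -4 + 6 = 2$)
$W{\left(E \right)} = 1 + E$ ($W{\left(E \right)} = E + 1 = 1 + E$)
$n{\left(t \right)} = t + t \left(1 + t\right)$ ($n{\left(t \right)} = \left(1 + t\right) t + t = t \left(1 + t\right) + t = t + t \left(1 + t\right)$)
$R = -5$ ($R = \left(- 3 \left(2 - 3\right) + 2\right) \left(-1\right) = \left(\left(-3\right) \left(-1\right) + 2\right) \left(-1\right) = \left(3 + 2\right) \left(-1\right) = 5 \left(-1\right) = -5$)
$\left(R + 36\right) - 181 = \left(-5 + 36\right) - 181 = 31 - 181 = -150$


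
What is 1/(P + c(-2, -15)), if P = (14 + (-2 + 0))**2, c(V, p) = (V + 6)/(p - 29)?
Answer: 11/1583 ≈ 0.0069488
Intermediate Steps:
c(V, p) = (6 + V)/(-29 + p)
P = 144 (P = (14 - 2)**2 = 12**2 = 144)
1/(P + c(-2, -15)) = 1/(144 + (6 - 2)/(-29 - 15)) = 1/(144 + 4/(-44)) = 1/(144 - 1/44*4) = 1/(144 - 1/11) = 1/(1583/11) = 11/1583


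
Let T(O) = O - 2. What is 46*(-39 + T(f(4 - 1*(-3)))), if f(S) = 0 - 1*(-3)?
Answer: -1748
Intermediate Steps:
f(S) = 3 (f(S) = 0 + 3 = 3)
T(O) = -2 + O
46*(-39 + T(f(4 - 1*(-3)))) = 46*(-39 + (-2 + 3)) = 46*(-39 + 1) = 46*(-38) = -1748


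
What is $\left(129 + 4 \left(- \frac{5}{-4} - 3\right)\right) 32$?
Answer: $3904$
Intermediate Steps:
$\left(129 + 4 \left(- \frac{5}{-4} - 3\right)\right) 32 = \left(129 + 4 \left(\left(-5\right) \left(- \frac{1}{4}\right) - 3\right)\right) 32 = \left(129 + 4 \left(\frac{5}{4} - 3\right)\right) 32 = \left(129 + 4 \left(- \frac{7}{4}\right)\right) 32 = \left(129 - 7\right) 32 = 122 \cdot 32 = 3904$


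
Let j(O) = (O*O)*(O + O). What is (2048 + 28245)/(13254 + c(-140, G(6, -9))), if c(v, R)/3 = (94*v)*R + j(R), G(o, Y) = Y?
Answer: 30293/364200 ≈ 0.083177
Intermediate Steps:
j(O) = 2*O³ (j(O) = O²*(2*O) = 2*O³)
c(v, R) = 6*R³ + 282*R*v (c(v, R) = 3*((94*v)*R + 2*R³) = 3*(94*R*v + 2*R³) = 3*(2*R³ + 94*R*v) = 6*R³ + 282*R*v)
(2048 + 28245)/(13254 + c(-140, G(6, -9))) = (2048 + 28245)/(13254 + 6*(-9)*((-9)² + 47*(-140))) = 30293/(13254 + 6*(-9)*(81 - 6580)) = 30293/(13254 + 6*(-9)*(-6499)) = 30293/(13254 + 350946) = 30293/364200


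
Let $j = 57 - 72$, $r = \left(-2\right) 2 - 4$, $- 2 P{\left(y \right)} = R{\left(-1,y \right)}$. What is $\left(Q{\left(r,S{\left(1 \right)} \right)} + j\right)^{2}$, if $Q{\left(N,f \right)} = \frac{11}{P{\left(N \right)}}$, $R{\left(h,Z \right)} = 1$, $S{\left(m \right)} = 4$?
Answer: $1369$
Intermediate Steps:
$P{\left(y \right)} = - \frac{1}{2}$ ($P{\left(y \right)} = \left(- \frac{1}{2}\right) 1 = - \frac{1}{2}$)
$r = -8$ ($r = -4 - 4 = -8$)
$j = -15$
$Q{\left(N,f \right)} = -22$ ($Q{\left(N,f \right)} = \frac{11}{- \frac{1}{2}} = 11 \left(-2\right) = -22$)
$\left(Q{\left(r,S{\left(1 \right)} \right)} + j\right)^{2} = \left(-22 - 15\right)^{2} = \left(-37\right)^{2} = 1369$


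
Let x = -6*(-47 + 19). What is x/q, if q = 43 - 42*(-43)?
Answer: 168/1849 ≈ 0.090860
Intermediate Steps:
x = 168 (x = -6*(-28) = 168)
q = 1849 (q = 43 + 1806 = 1849)
x/q = 168/1849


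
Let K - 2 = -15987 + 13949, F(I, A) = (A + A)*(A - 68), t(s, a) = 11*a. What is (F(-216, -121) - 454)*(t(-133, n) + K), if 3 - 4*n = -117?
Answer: -77254504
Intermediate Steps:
n = 30 (n = 3/4 - 1/4*(-117) = 3/4 + 117/4 = 30)
F(I, A) = 2*A*(-68 + A) (F(I, A) = (2*A)*(-68 + A) = 2*A*(-68 + A))
K = -2036 (K = 2 + (-15987 + 13949) = 2 - 2038 = -2036)
(F(-216, -121) - 454)*(t(-133, n) + K) = (2*(-121)*(-68 - 121) - 454)*(11*30 - 2036) = (2*(-121)*(-189) - 454)*(330 - 2036) = (45738 - 454)*(-1706) = 45284*(-1706) = -77254504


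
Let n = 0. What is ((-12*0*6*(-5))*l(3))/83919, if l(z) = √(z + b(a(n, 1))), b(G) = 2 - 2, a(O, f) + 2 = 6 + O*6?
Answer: 0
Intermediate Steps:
a(O, f) = 4 + 6*O (a(O, f) = -2 + (6 + O*6) = -2 + (6 + 6*O) = 4 + 6*O)
b(G) = 0
l(z) = √z (l(z) = √(z + 0) = √z)
((-12*0*6*(-5))*l(3))/83919 = ((-12*0*6*(-5))*√3)/83919 = ((-0*(-5))*√3)*(1/83919) = ((-12*0)*√3)*(1/83919) = (0*√3)*(1/83919) = 0*(1/83919) = 0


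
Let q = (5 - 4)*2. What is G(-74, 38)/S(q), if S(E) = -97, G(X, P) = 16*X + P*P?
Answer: -260/97 ≈ -2.6804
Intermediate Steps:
q = 2 (q = 1*2 = 2)
G(X, P) = P² + 16*X (G(X, P) = 16*X + P² = P² + 16*X)
G(-74, 38)/S(q) = (38² + 16*(-74))/(-97) = (1444 - 1184)*(-1/97) = 260*(-1/97) = -260/97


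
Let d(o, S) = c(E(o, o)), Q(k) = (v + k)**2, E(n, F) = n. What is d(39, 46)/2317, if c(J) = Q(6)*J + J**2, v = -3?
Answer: 1872/2317 ≈ 0.80794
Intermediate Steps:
Q(k) = (-3 + k)**2
c(J) = J**2 + 9*J (c(J) = (-3 + 6)**2*J + J**2 = 3**2*J + J**2 = 9*J + J**2 = J**2 + 9*J)
d(o, S) = o*(9 + o)
d(39, 46)/2317 = (39*(9 + 39))/2317 = (39*48)*(1/2317) = 1872*(1/2317) = 1872/2317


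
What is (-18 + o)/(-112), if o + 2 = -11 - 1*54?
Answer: 85/112 ≈ 0.75893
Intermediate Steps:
o = -67 (o = -2 + (-11 - 1*54) = -2 + (-11 - 54) = -2 - 65 = -67)
(-18 + o)/(-112) = (-18 - 67)/(-112) = -1/112*(-85) = 85/112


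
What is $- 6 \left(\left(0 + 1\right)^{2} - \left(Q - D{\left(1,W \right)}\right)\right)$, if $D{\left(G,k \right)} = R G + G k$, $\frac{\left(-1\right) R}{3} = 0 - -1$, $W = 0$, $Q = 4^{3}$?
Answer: $396$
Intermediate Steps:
$Q = 64$
$R = -3$ ($R = - 3 \left(0 - -1\right) = - 3 \left(0 + 1\right) = \left(-3\right) 1 = -3$)
$D{\left(G,k \right)} = - 3 G + G k$
$- 6 \left(\left(0 + 1\right)^{2} - \left(Q - D{\left(1,W \right)}\right)\right) = - 6 \left(\left(0 + 1\right)^{2} + \left(1 \left(-3 + 0\right) - 64\right)\right) = - 6 \left(1^{2} + \left(1 \left(-3\right) - 64\right)\right) = - 6 \left(1 - 67\right) = \left(-6\right) \left(-66\right) = 396$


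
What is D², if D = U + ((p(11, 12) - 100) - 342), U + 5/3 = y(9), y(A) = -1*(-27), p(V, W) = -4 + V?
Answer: 1510441/9 ≈ 1.6783e+5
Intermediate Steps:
y(A) = 27
U = 76/3 (U = -5/3 + 27 = 76/3 ≈ 25.333)
D = -1229/3 (D = 76/3 + (((-4 + 11) - 100) - 342) = 76/3 + ((7 - 100) - 342) = 76/3 + (-93 - 342) = 76/3 - 435 = -1229/3 ≈ -409.67)
D² = (-1229/3)² = 1510441/9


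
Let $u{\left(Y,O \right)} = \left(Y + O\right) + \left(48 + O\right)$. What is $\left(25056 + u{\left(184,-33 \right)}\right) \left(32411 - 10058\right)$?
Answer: $563787366$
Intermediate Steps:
$u{\left(Y,O \right)} = 48 + Y + 2 O$ ($u{\left(Y,O \right)} = \left(O + Y\right) + \left(48 + O\right) = 48 + Y + 2 O$)
$\left(25056 + u{\left(184,-33 \right)}\right) \left(32411 - 10058\right) = \left(25056 + \left(48 + 184 + 2 \left(-33\right)\right)\right) \left(32411 - 10058\right) = \left(25056 + \left(48 + 184 - 66\right)\right) 22353 = \left(25056 + 166\right) 22353 = 25222 \cdot 22353 = 563787366$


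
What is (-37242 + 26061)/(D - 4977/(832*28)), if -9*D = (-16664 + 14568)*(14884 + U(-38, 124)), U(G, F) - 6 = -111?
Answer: -334893312/103090730753 ≈ -0.0032485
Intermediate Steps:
U(G, F) = -105 (U(G, F) = 6 - 111 = -105)
D = 30976784/9 (D = -(-16664 + 14568)*(14884 - 105)/9 = -(-2096)*14779/9 = -⅑*(-30976784) = 30976784/9 ≈ 3.4419e+6)
(-37242 + 26061)/(D - 4977/(832*28)) = (-37242 + 26061)/(30976784/9 - 4977/(832*28)) = -11181/(30976784/9 - 4977/23296) = -11181/(30976784/9 - 4977*1/23296) = -11181/(30976784/9 - 711/3328) = -11181/103090730753/29952 = -11181*29952/103090730753 = -334893312/103090730753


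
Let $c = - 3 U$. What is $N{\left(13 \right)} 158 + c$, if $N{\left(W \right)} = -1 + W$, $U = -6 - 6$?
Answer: $1932$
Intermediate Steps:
$U = -12$
$c = 36$ ($c = \left(-3\right) \left(-12\right) = 36$)
$N{\left(13 \right)} 158 + c = \left(-1 + 13\right) 158 + 36 = 12 \cdot 158 + 36 = 1896 + 36 = 1932$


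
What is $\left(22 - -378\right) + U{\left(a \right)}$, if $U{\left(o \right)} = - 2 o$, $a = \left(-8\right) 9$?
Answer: $544$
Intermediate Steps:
$a = -72$
$\left(22 - -378\right) + U{\left(a \right)} = \left(22 - -378\right) - -144 = \left(22 + 378\right) + 144 = 400 + 144 = 544$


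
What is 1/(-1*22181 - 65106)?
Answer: -1/87287 ≈ -1.1456e-5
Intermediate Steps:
1/(-1*22181 - 65106) = 1/(-22181 - 65106) = 1/(-87287) = -1/87287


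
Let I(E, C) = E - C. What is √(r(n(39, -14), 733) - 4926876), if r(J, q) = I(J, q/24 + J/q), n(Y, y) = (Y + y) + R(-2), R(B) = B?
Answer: I*√381191090123166/8796 ≈ 2219.7*I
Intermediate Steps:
n(Y, y) = -2 + Y + y (n(Y, y) = (Y + y) - 2 = -2 + Y + y)
r(J, q) = J - q/24 - J/q (r(J, q) = J - (q/24 + J/q) = J + (-q/24 - J/q) = J - q/24 - J/q)
√(r(n(39, -14), 733) - 4926876) = √(((-2 + 39 - 14) - 1/24*733 - 1*(-2 + 39 - 14)/733) - 4926876) = √((23 - 733/24 - 1*23*1/733) - 4926876) = √((23 - 733/24 - 23/733) - 4926876) = √(-133225/17592 - 4926876) = √(-86673735817/17592) = I*√381191090123166/8796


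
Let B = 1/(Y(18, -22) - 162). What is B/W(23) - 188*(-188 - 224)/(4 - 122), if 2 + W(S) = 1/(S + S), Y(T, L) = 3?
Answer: -560352718/853671 ≈ -656.40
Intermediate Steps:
W(S) = -2 + 1/(2*S) (W(S) = -2 + 1/(S + S) = -2 + 1/(2*S))
B = -1/159 (B = 1/(3 - 162) = 1/(-159) = -1/159 ≈ -0.0062893)
B/W(23) - 188*(-188 - 224)/(4 - 122) = -1/(159*(-2 + (½)/23)) - 188*(-188 - 224)/(4 - 122) = -1/(159*(-2 + (½)*(1/23))) - 188/((-118/(-412))) = -1/(159*(-2 + 1/46)) - 188/((-118*(-1/412))) = -1/(159*(-91/46)) - 188/59/206 = -1/159*(-46/91) - 188*206/59 = 46/14469 - 38728/59 = -560352718/853671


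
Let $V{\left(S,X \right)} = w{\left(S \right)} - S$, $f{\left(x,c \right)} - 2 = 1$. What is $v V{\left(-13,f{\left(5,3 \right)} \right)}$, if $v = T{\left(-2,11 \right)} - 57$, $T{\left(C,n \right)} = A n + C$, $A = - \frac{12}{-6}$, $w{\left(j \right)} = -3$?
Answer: $-370$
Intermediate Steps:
$f{\left(x,c \right)} = 3$ ($f{\left(x,c \right)} = 2 + 1 = 3$)
$A = 2$ ($A = \left(-12\right) \left(- \frac{1}{6}\right) = 2$)
$V{\left(S,X \right)} = -3 - S$
$T{\left(C,n \right)} = C + 2 n$ ($T{\left(C,n \right)} = 2 n + C = C + 2 n$)
$v = -37$ ($v = \left(-2 + 2 \cdot 11\right) - 57 = \left(-2 + 22\right) - 57 = 20 - 57 = -37$)
$v V{\left(-13,f{\left(5,3 \right)} \right)} = - 37 \left(-3 - -13\right) = - 37 \left(-3 + 13\right) = \left(-37\right) 10 = -370$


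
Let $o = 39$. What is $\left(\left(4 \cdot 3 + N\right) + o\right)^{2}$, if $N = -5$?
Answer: $2116$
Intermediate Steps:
$\left(\left(4 \cdot 3 + N\right) + o\right)^{2} = \left(\left(4 \cdot 3 - 5\right) + 39\right)^{2} = \left(\left(12 - 5\right) + 39\right)^{2} = \left(7 + 39\right)^{2} = 46^{2} = 2116$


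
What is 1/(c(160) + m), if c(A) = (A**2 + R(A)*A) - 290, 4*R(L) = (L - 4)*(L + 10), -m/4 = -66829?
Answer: 1/1353426 ≈ 7.3887e-7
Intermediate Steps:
m = 267316 (m = -4*(-66829) = 267316)
R(L) = (-4 + L)*(10 + L)/4 (R(L) = ((L - 4)*(L + 10))/4 = ((-4 + L)*(10 + L))/4 = (-4 + L)*(10 + L)/4)
c(A) = -290 + A**2 + A*(-10 + A**2/4 + 3*A/2) (c(A) = (A**2 + (-10 + A**2/4 + 3*A/2)*A) - 290 = (A**2 + A*(-10 + A**2/4 + 3*A/2)) - 290 = -290 + A**2 + A*(-10 + A**2/4 + 3*A/2))
1/(c(160) + m) = 1/((-290 - 10*160 + (1/4)*160**3 + (5/2)*160**2) + 267316) = 1/((-290 - 1600 + (1/4)*4096000 + (5/2)*25600) + 267316) = 1/((-290 - 1600 + 1024000 + 64000) + 267316) = 1/(1086110 + 267316) = 1/1353426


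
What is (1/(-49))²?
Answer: 1/2401 ≈ 0.00041649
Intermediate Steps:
(1/(-49))² = (-1/49)² = 1/2401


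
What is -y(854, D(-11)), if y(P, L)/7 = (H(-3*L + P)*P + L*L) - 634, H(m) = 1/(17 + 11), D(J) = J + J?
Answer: 1673/2 ≈ 836.50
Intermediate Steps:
D(J) = 2*J
H(m) = 1/28
y(P, L) = -4438 + 7*L² + P/4 (y(P, L) = 7*((P/28 + L*L) - 634) = 7*((P/28 + L²) - 634) = 7*((L² + P/28) - 634) = 7*(-634 + L² + P/28) = -4438 + 7*L² + P/4)
-y(854, D(-11)) = -(-4438 + 7*(2*(-11))² + (¼)*854) = -(-4438 + 7*(-22)² + 427/2) = -(-4438 + 7*484 + 427/2) = -(-4438 + 3388 + 427/2) = -1*(-1673/2) = 1673/2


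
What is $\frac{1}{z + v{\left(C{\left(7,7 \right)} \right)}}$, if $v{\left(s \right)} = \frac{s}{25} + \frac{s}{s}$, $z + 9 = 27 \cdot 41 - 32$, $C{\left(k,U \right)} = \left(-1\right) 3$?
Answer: $\frac{25}{26672} \approx 0.00093731$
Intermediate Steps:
$C{\left(k,U \right)} = -3$
$z = 1066$ ($z = -9 + \left(27 \cdot 41 - 32\right) = -9 + \left(1107 - 32\right) = -9 + 1075 = 1066$)
$v{\left(s \right)} = 1 + \frac{s}{25}$ ($v{\left(s \right)} = s \frac{1}{25} + 1 = \frac{s}{25} + 1 = 1 + \frac{s}{25}$)
$\frac{1}{z + v{\left(C{\left(7,7 \right)} \right)}} = \frac{1}{1066 + \left(1 + \frac{1}{25} \left(-3\right)\right)} = \frac{1}{1066 + \left(1 - \frac{3}{25}\right)} = \frac{1}{1066 + \frac{22}{25}} = \frac{1}{\frac{26672}{25}} = \frac{25}{26672}$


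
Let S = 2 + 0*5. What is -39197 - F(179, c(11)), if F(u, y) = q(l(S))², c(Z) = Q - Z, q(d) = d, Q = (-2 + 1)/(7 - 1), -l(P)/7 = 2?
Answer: -39393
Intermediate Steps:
S = 2 (S = 2 + 0 = 2)
l(P) = -14 (l(P) = -7*2 = -14)
Q = -⅙ (Q = -1/6 = -1*⅙ = -⅙ ≈ -0.16667)
c(Z) = -⅙ - Z
F(u, y) = 196 (F(u, y) = (-14)² = 196)
-39197 - F(179, c(11)) = -39197 - 1*196 = -39197 - 196 = -39393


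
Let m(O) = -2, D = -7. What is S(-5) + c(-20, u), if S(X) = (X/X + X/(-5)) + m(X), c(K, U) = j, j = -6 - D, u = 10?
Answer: 1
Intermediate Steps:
j = 1 (j = -6 - 1*(-7) = -6 + 7 = 1)
c(K, U) = 1
S(X) = -1 - X/5 (S(X) = (X/X + X/(-5)) - 2 = (1 + X*(-1/5)) - 2 = (1 - X/5) - 2 = -1 - X/5)
S(-5) + c(-20, u) = (-1 - 1/5*(-5)) + 1 = (-1 + 1) + 1 = 0 + 1 = 1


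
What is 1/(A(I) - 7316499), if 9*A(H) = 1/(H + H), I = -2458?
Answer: -44244/323711181757 ≈ -1.3668e-7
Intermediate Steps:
A(H) = 1/(18*H) (A(H) = 1/(9*(H + H)) = 1/(9*((2*H))) = (1/(2*H))/9 = 1/(18*H))
1/(A(I) - 7316499) = 1/((1/18)/(-2458) - 7316499) = 1/((1/18)*(-1/2458) - 7316499) = 1/(-1/44244 - 7316499) = 1/(-323711181757/44244) = -44244/323711181757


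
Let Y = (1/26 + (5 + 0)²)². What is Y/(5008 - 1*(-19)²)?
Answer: 141267/1047124 ≈ 0.13491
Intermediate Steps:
Y = 423801/676 (Y = (1/26 + 5²)² = (1/26 + 25)² = (651/26)² = 423801/676 ≈ 626.92)
Y/(5008 - 1*(-19)²) = 423801/(676*(5008 - 1*(-19)²)) = 423801/(676*(5008 - 1*361)) = 423801/(676*(5008 - 361)) = (423801/676)/4647 = (423801/676)*(1/4647) = 141267/1047124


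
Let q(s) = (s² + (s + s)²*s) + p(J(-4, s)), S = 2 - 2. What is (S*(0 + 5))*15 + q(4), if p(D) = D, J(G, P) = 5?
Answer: 277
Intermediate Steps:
S = 0
q(s) = 5 + s² + 4*s³ (q(s) = (s² + (s + s)²*s) + 5 = (s² + (2*s)²*s) + 5 = (s² + (4*s²)*s) + 5 = (s² + 4*s³) + 5 = 5 + s² + 4*s³)
(S*(0 + 5))*15 + q(4) = (0*(0 + 5))*15 + (5 + 4² + 4*4³) = (0*5)*15 + (5 + 16 + 4*64) = 0*15 + (5 + 16 + 256) = 0 + 277 = 277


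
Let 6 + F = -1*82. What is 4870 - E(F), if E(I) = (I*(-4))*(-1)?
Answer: 5222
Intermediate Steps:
F = -88 (F = -6 - 1*82 = -6 - 82 = -88)
E(I) = 4*I (E(I) = -4*I*(-1) = 4*I)
4870 - E(F) = 4870 - 4*(-88) = 4870 - 1*(-352) = 4870 + 352 = 5222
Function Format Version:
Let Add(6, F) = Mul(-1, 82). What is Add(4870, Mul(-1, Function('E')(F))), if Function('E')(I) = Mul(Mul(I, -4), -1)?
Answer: 5222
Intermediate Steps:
F = -88 (F = Add(-6, Mul(-1, 82)) = Add(-6, -82) = -88)
Function('E')(I) = Mul(4, I) (Function('E')(I) = Mul(Mul(-4, I), -1) = Mul(4, I))
Add(4870, Mul(-1, Function('E')(F))) = Add(4870, Mul(-1, Mul(4, -88))) = Add(4870, Mul(-1, -352)) = Add(4870, 352) = 5222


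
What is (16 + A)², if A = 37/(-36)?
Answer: 290521/1296 ≈ 224.17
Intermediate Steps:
A = -37/36 (A = 37*(-1/36) = -37/36 ≈ -1.0278)
(16 + A)² = (16 - 37/36)² = (539/36)² = 290521/1296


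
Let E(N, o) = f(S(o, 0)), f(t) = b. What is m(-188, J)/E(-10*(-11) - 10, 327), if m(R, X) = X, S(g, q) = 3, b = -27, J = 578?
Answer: -578/27 ≈ -21.407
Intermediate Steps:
f(t) = -27
E(N, o) = -27
m(-188, J)/E(-10*(-11) - 10, 327) = 578/(-27) = 578*(-1/27) = -578/27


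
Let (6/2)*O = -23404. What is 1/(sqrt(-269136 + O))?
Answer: -I*sqrt(623109)/415406 ≈ -0.0019002*I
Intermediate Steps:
O = -23404/3 (O = (1/3)*(-23404) = -23404/3 ≈ -7801.3)
1/(sqrt(-269136 + O)) = 1/(sqrt(-269136 - 23404/3)) = 1/(sqrt(-830812/3)) = 1/(2*I*sqrt(623109)/3) = -I*sqrt(623109)/415406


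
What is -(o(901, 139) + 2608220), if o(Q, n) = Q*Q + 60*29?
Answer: -3421761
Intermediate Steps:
o(Q, n) = 1740 + Q² (o(Q, n) = Q² + 1740 = 1740 + Q²)
-(o(901, 139) + 2608220) = -((1740 + 901²) + 2608220) = -((1740 + 811801) + 2608220) = -(813541 + 2608220) = -1*3421761 = -3421761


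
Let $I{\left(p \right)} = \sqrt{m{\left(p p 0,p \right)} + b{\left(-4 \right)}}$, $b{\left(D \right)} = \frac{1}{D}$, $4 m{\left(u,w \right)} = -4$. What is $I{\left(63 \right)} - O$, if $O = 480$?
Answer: $-480 + \frac{i \sqrt{5}}{2} \approx -480.0 + 1.118 i$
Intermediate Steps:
$m{\left(u,w \right)} = -1$ ($m{\left(u,w \right)} = \frac{1}{4} \left(-4\right) = -1$)
$I{\left(p \right)} = \frac{i \sqrt{5}}{2}$ ($I{\left(p \right)} = \sqrt{-1 + \frac{1}{-4}} = \sqrt{-1 - \frac{1}{4}} = \sqrt{- \frac{5}{4}} = \frac{i \sqrt{5}}{2}$)
$I{\left(63 \right)} - O = \frac{i \sqrt{5}}{2} - 480 = -480 + \frac{i \sqrt{5}}{2}$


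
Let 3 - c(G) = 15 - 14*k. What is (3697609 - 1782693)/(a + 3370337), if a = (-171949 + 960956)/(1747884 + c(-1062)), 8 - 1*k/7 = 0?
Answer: 3348529352896/5893560806079 ≈ 0.56817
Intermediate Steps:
k = 56 (k = 56 - 7*0 = 56 + 0 = 56)
c(G) = 772 (c(G) = 3 - (15 - 14*56) = 3 - (15 - 784) = 3 - 1*(-769) = 3 + 769 = 772)
a = 789007/1748656 (a = (-171949 + 960956)/(1747884 + 772) = 789007/1748656 ≈ 0.45121)
(3697609 - 1782693)/(a + 3370337) = (3697609 - 1782693)/(789007/1748656 + 3370337) = 1914916/(5893560806079/1748656) = 1914916*(1748656/5893560806079) = 3348529352896/5893560806079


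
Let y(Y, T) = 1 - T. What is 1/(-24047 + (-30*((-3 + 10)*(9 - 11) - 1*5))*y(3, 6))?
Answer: -1/26897 ≈ -3.7179e-5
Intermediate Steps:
1/(-24047 + (-30*((-3 + 10)*(9 - 11) - 1*5))*y(3, 6)) = 1/(-24047 + (-30*((-3 + 10)*(9 - 11) - 1*5))*(1 - 1*6)) = 1/(-24047 + (-30*(7*(-2) - 5))*(1 - 6)) = 1/(-24047 - 30*(-14 - 5)*(-5)) = 1/(-24047 - 30*(-19)*(-5)) = 1/(-24047 + 570*(-5)) = 1/(-24047 - 2850) = 1/(-26897) = -1/26897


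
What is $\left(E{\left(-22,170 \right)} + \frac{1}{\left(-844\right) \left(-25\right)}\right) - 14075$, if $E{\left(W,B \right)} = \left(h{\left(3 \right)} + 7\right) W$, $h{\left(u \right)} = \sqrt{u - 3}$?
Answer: $- \frac{300231899}{21100} \approx -14229.0$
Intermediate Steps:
$h{\left(u \right)} = \sqrt{-3 + u}$
$E{\left(W,B \right)} = 7 W$ ($E{\left(W,B \right)} = \left(\sqrt{-3 + 3} + 7\right) W = \left(\sqrt{0} + 7\right) W = \left(0 + 7\right) W = 7 W$)
$\left(E{\left(-22,170 \right)} + \frac{1}{\left(-844\right) \left(-25\right)}\right) - 14075 = \left(7 \left(-22\right) + \frac{1}{\left(-844\right) \left(-25\right)}\right) - 14075 = \left(-154 + \frac{1}{21100}\right) - 14075 = - \frac{3249399}{21100} - 14075 = - \frac{300231899}{21100}$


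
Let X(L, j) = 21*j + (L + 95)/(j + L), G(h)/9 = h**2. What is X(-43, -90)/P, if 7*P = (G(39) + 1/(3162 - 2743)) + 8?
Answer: -52672909/54520918 ≈ -0.96610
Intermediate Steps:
G(h) = 9*h**2
X(L, j) = 21*j + (95 + L)/(L + j)
P = 5739044/2933 (P = ((9*39**2 + 1/(3162 - 2743)) + 8)/7 = ((9*1521 + 1/419) + 8)/7 = ((13689 + 1/419) + 8)/7 = (5735692/419 + 8)/7 = (1/7)*(5739044/419) = 5739044/2933 ≈ 1956.7)
X(-43, -90)/P = ((95 - 43 + 21*(-90)**2 + 21*(-43)*(-90))/(-43 - 90))/(5739044/2933) = ((95 - 43 + 21*8100 + 81270)/(-133))*(2933/5739044) = -(95 - 43 + 170100 + 81270)/133*(2933/5739044) = -1/133*251422*(2933/5739044) = -251422/133*2933/5739044 = -52672909/54520918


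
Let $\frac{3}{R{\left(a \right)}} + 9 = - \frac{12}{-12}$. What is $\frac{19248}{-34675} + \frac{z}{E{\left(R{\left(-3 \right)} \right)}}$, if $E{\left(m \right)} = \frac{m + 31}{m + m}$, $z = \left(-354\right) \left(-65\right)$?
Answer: $- \frac{958389252}{1699075} \approx -564.07$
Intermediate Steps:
$R{\left(a \right)} = - \frac{3}{8}$ ($R{\left(a \right)} = \frac{3}{-9 - \frac{12}{-12}} = \frac{3}{-9 - -1} = \frac{3}{-9 + 1} = \frac{3}{-8} = 3 \left(- \frac{1}{8}\right) = - \frac{3}{8}$)
$z = 23010$
$E{\left(m \right)} = \frac{31 + m}{2 m}$
$\frac{19248}{-34675} + \frac{z}{E{\left(R{\left(-3 \right)} \right)}} = \frac{19248}{-34675} + \frac{23010}{\frac{1}{2} \frac{1}{- \frac{3}{8}} \left(31 - \frac{3}{8}\right)} = 19248 \left(- \frac{1}{34675}\right) + \frac{23010}{\frac{1}{2} \left(- \frac{8}{3}\right) \frac{245}{8}} = - \frac{19248}{34675} + \frac{23010}{- \frac{245}{6}} = - \frac{19248}{34675} + 23010 \left(- \frac{6}{245}\right) = - \frac{19248}{34675} - \frac{27612}{49} = - \frac{958389252}{1699075}$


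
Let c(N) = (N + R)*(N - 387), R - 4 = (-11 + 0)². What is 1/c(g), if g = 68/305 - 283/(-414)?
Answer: -15944112900/775070240842991 ≈ -2.0571e-5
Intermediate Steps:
g = 114467/126270 (g = 68*(1/305) - 283*(-1/414) = 68/305 + 283/414 = 114467/126270 ≈ 0.90653)
R = 125 (R = 4 + (-11 + 0)² = 4 + (-11)² = 4 + 121 = 125)
c(N) = (-387 + N)*(125 + N) (c(N) = (N + 125)*(N - 387) = (125 + N)*(-387 + N) = (-387 + N)*(125 + N))
1/c(g) = 1/(-48375 + (114467/126270)² - 262*114467/126270) = 1/(-48375 + 13102694089/15944112900 - 14995177/63135) = 1/(-775070240842991/15944112900) = -15944112900/775070240842991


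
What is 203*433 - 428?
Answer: 87471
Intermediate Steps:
203*433 - 428 = 87899 - 428 = 87471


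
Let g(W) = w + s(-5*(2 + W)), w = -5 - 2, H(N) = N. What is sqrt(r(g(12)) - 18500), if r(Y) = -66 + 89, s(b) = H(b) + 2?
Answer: 3*I*sqrt(2053) ≈ 135.93*I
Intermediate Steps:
s(b) = 2 + b (s(b) = b + 2 = 2 + b)
w = -7
g(W) = -15 - 5*W (g(W) = -7 + (2 - 5*(2 + W)) = -7 + (2 + (-10 - 5*W)) = -7 + (-8 - 5*W) = -15 - 5*W)
r(Y) = 23
sqrt(r(g(12)) - 18500) = sqrt(23 - 18500) = sqrt(-18477) = 3*I*sqrt(2053)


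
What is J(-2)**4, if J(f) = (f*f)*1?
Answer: 256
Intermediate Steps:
J(f) = f**2 (J(f) = f**2*1 = f**2)
J(-2)**4 = ((-2)**2)**4 = 4**4 = 256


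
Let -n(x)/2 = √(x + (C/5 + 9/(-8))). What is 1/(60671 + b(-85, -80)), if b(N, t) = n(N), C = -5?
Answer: 121342/7361941179 + I*√1394/7361941179 ≈ 1.6482e-5 + 5.0715e-9*I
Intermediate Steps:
n(x) = -2*√(-17/8 + x) (n(x) = -2*√(x + (-5/5 + 9/(-8))) = -2*√(x + (-5*⅕ + 9*(-⅛))) = -2*√(x + (-1 - 9/8)) = -2*√(x - 17/8) = -2*√(-17/8 + x))
b(N, t) = -√(-34 + 16*N)/2
1/(60671 + b(-85, -80)) = 1/(60671 - √(-34 + 16*(-85))/2) = 1/(60671 - √(-34 - 1360)/2) = 1/(60671 - I*√1394/2)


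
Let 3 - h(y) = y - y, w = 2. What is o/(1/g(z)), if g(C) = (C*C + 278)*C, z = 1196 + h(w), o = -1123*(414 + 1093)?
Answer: -2917659000440481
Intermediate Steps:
h(y) = 3 (h(y) = 3 - (y - y) = 3 - 1*0 = 3 + 0 = 3)
o = -1692361 (o = -1123*1507 = -1692361)
z = 1199 (z = 1196 + 3 = 1199)
g(C) = C*(278 + C²) (g(C) = (C² + 278)*C = (278 + C²)*C = C*(278 + C²))
o/(1/g(z)) = -1692361*1199*(278 + 1199²) = -1692361*1199*(278 + 1437601) = -1692361*1199*1437879 = -1692361/(1/1724016921) = -1692361/1/1724016921 = -1692361*1724016921 = -2917659000440481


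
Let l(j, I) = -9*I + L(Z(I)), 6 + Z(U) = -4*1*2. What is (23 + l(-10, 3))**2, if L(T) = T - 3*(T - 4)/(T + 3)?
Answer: 63504/121 ≈ 524.83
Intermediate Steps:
Z(U) = -14 (Z(U) = -6 - 4*1*2 = -6 - 4*2 = -6 - 8 = -14)
L(T) = T - 3*(-4 + T)/(3 + T)
l(j, I) = -208/11 - 9*I (l(j, I) = -9*I + (12 + (-14)**2)/(3 - 14) = -9*I + (12 + 196)/(-11) = -9*I - 1/11*208 = -9*I - 208/11 = -208/11 - 9*I)
(23 + l(-10, 3))**2 = (23 + (-208/11 - 9*3))**2 = (23 + (-208/11 - 27))**2 = (23 - 505/11)**2 = (-252/11)**2 = 63504/121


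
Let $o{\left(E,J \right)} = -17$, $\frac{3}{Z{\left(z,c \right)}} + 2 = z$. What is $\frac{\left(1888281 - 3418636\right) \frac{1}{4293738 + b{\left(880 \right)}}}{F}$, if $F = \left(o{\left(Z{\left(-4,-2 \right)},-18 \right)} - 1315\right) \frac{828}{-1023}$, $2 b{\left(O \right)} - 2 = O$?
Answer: $- \frac{521851055}{1578677614128} \approx -0.00033056$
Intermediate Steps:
$Z{\left(z,c \right)} = \frac{3}{-2 + z}$
$b{\left(O \right)} = 1 + \frac{O}{2}$
$F = \frac{367632}{341}$ ($F = \left(-17 - 1315\right) \frac{828}{-1023} = - 1332 \cdot 828 \left(- \frac{1}{1023}\right) = \left(-1332\right) \left(- \frac{276}{341}\right) = \frac{367632}{341} \approx 1078.1$)
$\frac{\left(1888281 - 3418636\right) \frac{1}{4293738 + b{\left(880 \right)}}}{F} = \frac{\left(1888281 - 3418636\right) \frac{1}{4293738 + \left(1 + \frac{1}{2} \cdot 880\right)}}{\frac{367632}{341}} = - \frac{1530355}{4293738 + \left(1 + 440\right)} \frac{341}{367632} = - \frac{1530355}{4293738 + 441} \cdot \frac{341}{367632} = - \frac{1530355}{4294179} \cdot \frac{341}{367632} = \left(-1530355\right) \frac{1}{4294179} \cdot \frac{341}{367632} = \left(- \frac{1530355}{4294179}\right) \frac{341}{367632} = - \frac{521851055}{1578677614128}$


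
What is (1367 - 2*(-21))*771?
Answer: 1086339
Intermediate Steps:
(1367 - 2*(-21))*771 = (1367 + 42)*771 = 1409*771 = 1086339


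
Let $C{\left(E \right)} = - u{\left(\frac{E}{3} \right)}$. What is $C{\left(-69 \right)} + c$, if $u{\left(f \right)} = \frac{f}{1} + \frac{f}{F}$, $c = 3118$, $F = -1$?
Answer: $3118$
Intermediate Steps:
$u{\left(f \right)} = 0$ ($u{\left(f \right)} = \frac{f}{1} + \frac{f}{-1} = f 1 + f \left(-1\right) = f - f = 0$)
$C{\left(E \right)} = 0$ ($C{\left(E \right)} = \left(-1\right) 0 = 0$)
$C{\left(-69 \right)} + c = 0 + 3118 = 3118$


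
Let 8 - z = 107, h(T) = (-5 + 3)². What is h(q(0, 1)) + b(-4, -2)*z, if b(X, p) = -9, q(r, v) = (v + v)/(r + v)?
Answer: 895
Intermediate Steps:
q(r, v) = 2*v/(r + v) (q(r, v) = (2*v)/(r + v) = 2*v/(r + v))
h(T) = 4 (h(T) = (-2)² = 4)
z = -99 (z = 8 - 1*107 = 8 - 107 = -99)
h(q(0, 1)) + b(-4, -2)*z = 4 - 9*(-99) = 4 + 891 = 895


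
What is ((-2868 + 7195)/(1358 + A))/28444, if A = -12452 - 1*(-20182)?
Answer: 4327/258499072 ≈ 1.6739e-5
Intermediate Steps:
A = 7730 (A = -12452 + 20182 = 7730)
((-2868 + 7195)/(1358 + A))/28444 = ((-2868 + 7195)/(1358 + 7730))/28444 = (4327/9088)*(1/28444) = 4327/258499072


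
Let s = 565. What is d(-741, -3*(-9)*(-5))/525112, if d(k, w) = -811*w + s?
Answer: 55025/262556 ≈ 0.20957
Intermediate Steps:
d(k, w) = 565 - 811*w (d(k, w) = -811*w + 565 = 565 - 811*w)
d(-741, -3*(-9)*(-5))/525112 = (565 - 811*(-3*(-9))*(-5))/525112 = (565 - 21897*(-5))*(1/525112) = (565 - 811*(-135))*(1/525112) = (565 + 109485)*(1/525112) = 110050*(1/525112) = 55025/262556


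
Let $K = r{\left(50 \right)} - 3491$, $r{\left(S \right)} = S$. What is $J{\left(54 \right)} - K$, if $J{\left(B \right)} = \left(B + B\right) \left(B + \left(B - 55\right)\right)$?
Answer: $9165$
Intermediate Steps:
$J{\left(B \right)} = 2 B \left(-55 + 2 B\right)$ ($J{\left(B \right)} = 2 B \left(B + \left(B - 55\right)\right) = 2 B \left(B + \left(-55 + B\right)\right) = 2 B \left(-55 + 2 B\right)$)
$K = -3441$ ($K = 50 - 3491 = -3441$)
$J{\left(54 \right)} - K = 2 \cdot 54 \left(-55 + 2 \cdot 54\right) - -3441 = 2 \cdot 54 \left(-55 + 108\right) + 3441 = 2 \cdot 54 \cdot 53 + 3441 = 5724 + 3441 = 9165$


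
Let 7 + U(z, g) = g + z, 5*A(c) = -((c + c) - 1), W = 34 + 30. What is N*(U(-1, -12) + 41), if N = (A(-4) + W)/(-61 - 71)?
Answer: -2303/220 ≈ -10.468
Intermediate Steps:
W = 64
A(c) = 1/5 - 2*c/5 (A(c) = (-((c + c) - 1))/5 = (-(2*c - 1))/5 = (-(-1 + 2*c))/5 = (1 - 2*c)/5 = 1/5 - 2*c/5)
U(z, g) = -7 + g + z (U(z, g) = -7 + (g + z) = -7 + g + z)
N = -329/660 (N = ((1/5 - 2/5*(-4)) + 64)/(-61 - 71) = ((1/5 + 8/5) + 64)/(-132) = (9/5 + 64)*(-1/132) = (329/5)*(-1/132) = -329/660 ≈ -0.49848)
N*(U(-1, -12) + 41) = -329*((-7 - 12 - 1) + 41)/660 = -329*(-20 + 41)/660 = -329/660*21 = -2303/220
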